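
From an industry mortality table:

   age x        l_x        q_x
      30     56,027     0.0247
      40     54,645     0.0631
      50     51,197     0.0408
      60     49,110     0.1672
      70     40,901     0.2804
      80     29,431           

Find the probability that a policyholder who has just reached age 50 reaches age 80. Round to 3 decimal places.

0.575

We want 30p50 = l_80/l_50.
The conditional survival probability is l_80/l_50 = 29,431/51,197 = 0.574858.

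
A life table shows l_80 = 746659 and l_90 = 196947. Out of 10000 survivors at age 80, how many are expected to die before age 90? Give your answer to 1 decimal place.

7362.3

The relevant probability is 1 − 196947/746659 = 0.736229.
Expected number = 10000 × 0.736229 = 7362.3.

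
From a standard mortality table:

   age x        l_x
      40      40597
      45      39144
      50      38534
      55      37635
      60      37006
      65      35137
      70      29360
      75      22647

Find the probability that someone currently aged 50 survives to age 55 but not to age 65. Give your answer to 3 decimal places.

0.065

We want 5|10q50 = (l_55 − l_65)/l_50.
This is the probability of reaching 55 but not 65, conditional on being alive at 50: (l_55 − l_65) / l_50.
= (37635 − 35137) / 38534 = 2498 / 38534 = 0.064826.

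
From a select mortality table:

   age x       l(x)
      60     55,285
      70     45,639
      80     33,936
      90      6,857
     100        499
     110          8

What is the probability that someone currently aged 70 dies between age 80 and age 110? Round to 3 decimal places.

0.743

This is the probability of reaching 80 but not 110, conditional on being alive at 70: (l(80) − l(110)) / l(70).
= (33,936 − 8) / 45,639 = 33,928 / 45,639 = 0.743399.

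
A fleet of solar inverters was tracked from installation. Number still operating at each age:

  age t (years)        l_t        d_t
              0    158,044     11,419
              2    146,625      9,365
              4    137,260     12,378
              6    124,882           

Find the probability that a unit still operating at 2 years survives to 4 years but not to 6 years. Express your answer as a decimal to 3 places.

This is the probability of reaching 4 but not 6, conditional on being operational at 2: (l_4 − l_6) / l_2.
= (137,260 − 124,882) / 146,625 = 12,378 / 146,625 = 0.084419.

0.084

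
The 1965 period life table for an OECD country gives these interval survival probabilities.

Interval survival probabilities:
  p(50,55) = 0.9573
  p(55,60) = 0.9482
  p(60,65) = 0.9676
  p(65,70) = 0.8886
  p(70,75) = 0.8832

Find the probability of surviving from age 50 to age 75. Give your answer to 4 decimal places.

The overall survival probability is 0.9573 × 0.9482 × 0.9676 × 0.8886 × 0.8832.
= 0.689302.

0.6893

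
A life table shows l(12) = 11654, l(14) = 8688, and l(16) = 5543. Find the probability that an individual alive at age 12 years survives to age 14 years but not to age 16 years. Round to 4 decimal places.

0.2699

This is the probability of reaching 14 but not 16, conditional on being alive at 12: (l(14) − l(16)) / l(12).
= (8688 − 5543) / 11654 = 3145 / 11654 = 0.269864.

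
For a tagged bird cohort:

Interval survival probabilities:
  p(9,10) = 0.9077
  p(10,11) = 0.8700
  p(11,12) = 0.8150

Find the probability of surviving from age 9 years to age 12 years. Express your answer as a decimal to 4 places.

0.6436

Survival from 9 to 12 is the product of surviving each interval: 0.9077 × 0.8700 × 0.8150.
= 0.643605.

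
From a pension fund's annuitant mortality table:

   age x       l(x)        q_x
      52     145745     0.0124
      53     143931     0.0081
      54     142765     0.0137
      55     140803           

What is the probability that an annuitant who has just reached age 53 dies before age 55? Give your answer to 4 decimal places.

P(die before 55 | alive at 53) = 1 − l(55)/l(53) = 1 − 140803/143931 = (3128)/143931 = 0.021733.

0.0217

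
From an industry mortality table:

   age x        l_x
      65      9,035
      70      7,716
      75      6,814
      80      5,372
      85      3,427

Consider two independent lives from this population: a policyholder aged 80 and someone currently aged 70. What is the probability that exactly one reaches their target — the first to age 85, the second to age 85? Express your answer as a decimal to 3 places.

p₁ = l_85/l_80 = 3,427/5,372 = 0.637937; p₂ = l_85/l_70 = 3,427/7,716 = 0.444142.
P(exactly one) = p₁(1−p₂) + (1−p₁)p₂ = 0.354602 + 0.160807 = 0.515410.

0.515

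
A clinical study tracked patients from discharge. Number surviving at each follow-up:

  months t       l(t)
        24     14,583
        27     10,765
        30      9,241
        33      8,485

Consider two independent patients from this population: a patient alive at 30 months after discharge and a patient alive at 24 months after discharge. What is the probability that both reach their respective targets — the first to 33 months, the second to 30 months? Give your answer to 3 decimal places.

0.582

p₁ = l(33)/l(30) = 8,485/9,241 = 0.918191; p₂ = l(30)/l(24) = 9,241/14,583 = 0.633683.
P(both) = p₁ × p₂ = 0.918191 × 0.633683 = 0.581842.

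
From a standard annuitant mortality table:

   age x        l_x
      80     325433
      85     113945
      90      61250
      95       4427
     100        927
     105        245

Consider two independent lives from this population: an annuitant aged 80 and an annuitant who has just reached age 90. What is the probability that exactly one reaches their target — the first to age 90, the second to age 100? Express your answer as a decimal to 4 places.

p₁ = l_90/l_80 = 61250/325433 = 0.188211; p₂ = l_100/l_90 = 927/61250 = 0.015135.
P(exactly one) = p₁(1−p₂) + (1−p₁)p₂ = 0.185362 + 0.012286 = 0.197649.

0.1976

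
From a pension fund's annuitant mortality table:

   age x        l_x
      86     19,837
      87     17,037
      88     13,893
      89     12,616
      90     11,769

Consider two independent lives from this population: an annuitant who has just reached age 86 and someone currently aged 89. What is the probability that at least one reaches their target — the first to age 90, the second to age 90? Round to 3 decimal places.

p₁ = l_90/l_86 = 11,769/19,837 = 0.593285; p₂ = l_90/l_89 = 11,769/12,616 = 0.932863.
P(at least one) = 1 − (1−p₁)(1−p₂) = 1 − 0.406715 × 0.067137 = 0.972694.

0.973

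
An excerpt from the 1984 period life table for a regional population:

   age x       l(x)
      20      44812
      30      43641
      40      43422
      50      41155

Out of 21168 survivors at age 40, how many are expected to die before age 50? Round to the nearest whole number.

1105

The relevant probability is 1 − 41155/43422 = 0.052209.
Expected number = 21168 × 0.052209 = 1105.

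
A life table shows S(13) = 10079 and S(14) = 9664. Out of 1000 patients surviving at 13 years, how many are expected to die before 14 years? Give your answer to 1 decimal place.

41.2

The relevant probability is 1 − 9664/10079 = 0.041175.
Expected number = 1000 × 0.041175 = 41.2.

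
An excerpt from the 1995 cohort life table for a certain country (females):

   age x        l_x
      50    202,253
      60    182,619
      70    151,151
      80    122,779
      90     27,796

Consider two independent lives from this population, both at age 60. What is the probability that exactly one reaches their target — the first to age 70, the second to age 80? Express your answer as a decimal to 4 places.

p₁ = l_70/l_60 = 151,151/182,619 = 0.827685; p₂ = l_80/l_60 = 122,779/182,619 = 0.672323.
P(exactly one) = p₁(1−p₂) + (1−p₁)p₂ = 0.271213 + 0.115851 = 0.387065.

0.3871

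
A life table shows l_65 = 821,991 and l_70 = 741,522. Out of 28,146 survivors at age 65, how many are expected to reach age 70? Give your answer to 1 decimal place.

25390.6

The relevant probability is 741,522/821,991 = 0.902105.
Expected number = 28,146 × 0.902105 = 25390.6.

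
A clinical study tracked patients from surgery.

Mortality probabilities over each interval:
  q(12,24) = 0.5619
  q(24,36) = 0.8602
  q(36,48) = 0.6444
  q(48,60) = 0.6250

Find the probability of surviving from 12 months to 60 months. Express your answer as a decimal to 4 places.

Survival from 12 to 60 is the product of surviving each interval: (1 − 0.5619) × (1 − 0.8602) × (1 − 0.6444) × (1 − 0.6250).
= 0.4381 × 0.1398 × 0.3556 × 0.3750 = 0.008167.

0.0082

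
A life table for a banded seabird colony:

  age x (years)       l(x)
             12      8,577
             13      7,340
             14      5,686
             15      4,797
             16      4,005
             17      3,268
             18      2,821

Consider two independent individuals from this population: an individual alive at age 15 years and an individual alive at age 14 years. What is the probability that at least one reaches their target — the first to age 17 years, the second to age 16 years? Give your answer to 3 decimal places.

0.906

p₁ = l(17)/l(15) = 3,268/4,797 = 0.681259; p₂ = l(16)/l(14) = 4,005/5,686 = 0.704362.
P(at least one) = 1 − (1−p₁)(1−p₂) = 1 − 0.318741 × 0.295638 = 0.905768.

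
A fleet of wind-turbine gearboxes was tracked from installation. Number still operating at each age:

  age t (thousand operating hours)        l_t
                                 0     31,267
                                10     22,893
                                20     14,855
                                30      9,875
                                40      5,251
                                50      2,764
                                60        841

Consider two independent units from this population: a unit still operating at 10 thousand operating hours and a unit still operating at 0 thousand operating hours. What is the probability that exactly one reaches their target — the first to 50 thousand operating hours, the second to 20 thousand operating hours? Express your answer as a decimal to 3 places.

0.481

p₁ = l_50/l_10 = 2,764/22,893 = 0.120736; p₂ = l_20/l_0 = 14,855/31,267 = 0.475102.
P(exactly one) = p₁(1−p₂) + (1−p₁)p₂ = 0.063374 + 0.417740 = 0.481114.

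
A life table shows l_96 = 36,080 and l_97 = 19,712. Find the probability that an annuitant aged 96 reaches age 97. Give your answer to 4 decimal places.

The conditional survival probability is l_97/l_96 = 19,712/36,080 = 0.546341.

0.5463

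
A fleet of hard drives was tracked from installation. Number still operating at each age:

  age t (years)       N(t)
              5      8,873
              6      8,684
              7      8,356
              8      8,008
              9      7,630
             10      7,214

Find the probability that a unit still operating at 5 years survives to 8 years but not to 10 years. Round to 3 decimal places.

0.089

This is the probability of reaching 8 but not 10, conditional on being operational at 5: (N(8) − N(10)) / N(5).
= (8,008 − 7,214) / 8,873 = 794 / 8,873 = 0.089485.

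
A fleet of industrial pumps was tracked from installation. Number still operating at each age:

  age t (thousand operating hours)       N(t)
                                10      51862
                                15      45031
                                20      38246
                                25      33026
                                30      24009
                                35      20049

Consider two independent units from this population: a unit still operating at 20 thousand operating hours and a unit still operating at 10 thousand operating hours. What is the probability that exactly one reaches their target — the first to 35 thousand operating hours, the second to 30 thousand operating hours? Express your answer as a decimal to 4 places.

p₁ = N(35)/N(20) = 20049/38246 = 0.524212; p₂ = N(30)/N(10) = 24009/51862 = 0.462940.
P(exactly one) = p₁(1−p₂) + (1−p₁)p₂ = 0.281533 + 0.220261 = 0.501795.

0.5018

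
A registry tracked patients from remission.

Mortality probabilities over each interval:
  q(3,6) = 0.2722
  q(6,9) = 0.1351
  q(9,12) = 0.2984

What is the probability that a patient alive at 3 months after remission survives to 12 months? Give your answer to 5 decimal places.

P(survive 3→12) = (1 − 0.2722) × (1 − 0.1351) × (1 − 0.2984).
= 0.7278 × 0.8649 × 0.7016 = 0.441639.

0.44164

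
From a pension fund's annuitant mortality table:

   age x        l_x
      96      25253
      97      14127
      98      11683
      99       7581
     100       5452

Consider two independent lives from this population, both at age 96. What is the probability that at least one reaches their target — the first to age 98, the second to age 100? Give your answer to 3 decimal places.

0.579

p₁ = l_98/l_96 = 11683/25253 = 0.462638; p₂ = l_100/l_96 = 5452/25253 = 0.215895.
P(at least one) = 1 − (1−p₁)(1−p₂) = 1 − 0.537362 × 0.784105 = 0.578652.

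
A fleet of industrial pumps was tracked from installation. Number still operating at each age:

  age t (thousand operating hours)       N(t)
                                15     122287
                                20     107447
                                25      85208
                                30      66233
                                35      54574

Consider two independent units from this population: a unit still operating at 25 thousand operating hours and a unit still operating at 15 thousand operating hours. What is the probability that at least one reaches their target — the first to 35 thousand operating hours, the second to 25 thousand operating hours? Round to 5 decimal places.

p₁ = N(35)/N(25) = 54574/85208 = 0.640480; p₂ = N(25)/N(15) = 85208/122287 = 0.696787.
P(at least one) = 1 − (1−p₁)(1−p₂) = 1 − 0.359520 × 0.303213 = 0.890989.

0.89099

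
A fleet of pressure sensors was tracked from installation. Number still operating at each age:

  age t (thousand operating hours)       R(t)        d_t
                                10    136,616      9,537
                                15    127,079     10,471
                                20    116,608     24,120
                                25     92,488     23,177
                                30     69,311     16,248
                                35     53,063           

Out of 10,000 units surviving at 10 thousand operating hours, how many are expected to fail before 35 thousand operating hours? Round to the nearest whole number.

6116

The relevant probability is 1 − 53,063/136,616 = 0.611590.
Expected number = 10,000 × 0.611590 = 6116.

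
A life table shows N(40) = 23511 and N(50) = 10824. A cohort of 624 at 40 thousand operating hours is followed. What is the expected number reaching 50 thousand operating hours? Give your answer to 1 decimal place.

The relevant probability is 10824/23511 = 0.460380.
Expected number = 624 × 0.460380 = 287.3.

287.3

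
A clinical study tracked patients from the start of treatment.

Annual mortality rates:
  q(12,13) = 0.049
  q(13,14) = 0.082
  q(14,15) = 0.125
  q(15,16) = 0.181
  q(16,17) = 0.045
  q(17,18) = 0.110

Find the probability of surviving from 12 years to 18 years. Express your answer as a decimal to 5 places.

Survival from 12 to 18 is the product of surviving each interval: (1 − 0.049) × (1 − 0.082) × (1 − 0.125) × (1 − 0.181) × (1 − 0.045) × (1 − 0.110).
= 0.951 × 0.918 × 0.875 × 0.819 × 0.955 × 0.890 = 0.531751.

0.53175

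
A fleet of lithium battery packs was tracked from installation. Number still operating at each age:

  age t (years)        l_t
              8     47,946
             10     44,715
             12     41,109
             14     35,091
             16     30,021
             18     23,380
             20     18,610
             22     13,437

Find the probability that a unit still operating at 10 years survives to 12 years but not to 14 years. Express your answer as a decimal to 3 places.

This is the probability of reaching 12 but not 14, conditional on being operational at 10: (l_12 − l_14) / l_10.
= (41,109 − 35,091) / 44,715 = 6,018 / 44,715 = 0.134586.

0.135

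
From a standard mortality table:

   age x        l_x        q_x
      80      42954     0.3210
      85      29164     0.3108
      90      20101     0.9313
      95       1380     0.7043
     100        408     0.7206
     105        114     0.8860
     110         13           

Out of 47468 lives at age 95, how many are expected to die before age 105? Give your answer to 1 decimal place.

43546.7

The relevant probability is 1 − 114/1380 = 0.917391.
Expected number = 47468 × 0.917391 = 43546.7.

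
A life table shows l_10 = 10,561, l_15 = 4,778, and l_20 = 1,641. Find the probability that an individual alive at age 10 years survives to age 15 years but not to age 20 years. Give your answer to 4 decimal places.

0.2970

This is the probability of reaching 15 but not 20, conditional on being alive at 10: (l_15 − l_20) / l_10.
= (4,778 − 1,641) / 10,561 = 3,137 / 10,561 = 0.297036.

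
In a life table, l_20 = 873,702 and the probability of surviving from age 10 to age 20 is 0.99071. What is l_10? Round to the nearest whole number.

l_10 = l_20 / p = 873,702 / 0.99071 = 881895.

881895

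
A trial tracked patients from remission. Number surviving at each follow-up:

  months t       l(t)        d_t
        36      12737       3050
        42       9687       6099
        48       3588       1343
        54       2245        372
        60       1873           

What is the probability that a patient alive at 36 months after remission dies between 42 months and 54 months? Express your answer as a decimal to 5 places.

0.58428

This is the probability of reaching 42 but not 54, conditional on being alive at 36: (l(42) − l(54)) / l(36).
= (9687 − 2245) / 12737 = 7442 / 12737 = 0.584282.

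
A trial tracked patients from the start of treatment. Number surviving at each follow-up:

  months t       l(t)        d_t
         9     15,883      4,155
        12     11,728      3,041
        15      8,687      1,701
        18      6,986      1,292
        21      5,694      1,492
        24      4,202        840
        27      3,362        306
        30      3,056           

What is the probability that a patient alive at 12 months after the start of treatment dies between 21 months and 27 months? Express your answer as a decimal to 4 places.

This is the probability of reaching 21 but not 27, conditional on being alive at 12: (l(21) − l(27)) / l(12).
= (5,694 − 3,362) / 11,728 = 2,332 / 11,728 = 0.198840.

0.1988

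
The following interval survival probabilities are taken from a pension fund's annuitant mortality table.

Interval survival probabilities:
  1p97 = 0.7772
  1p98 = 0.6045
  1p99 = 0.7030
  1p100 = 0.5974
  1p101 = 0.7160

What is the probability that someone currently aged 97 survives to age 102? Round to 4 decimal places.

0.1413

The overall survival probability is 0.7772 × 0.6045 × 0.7030 × 0.5974 × 0.7160.
= 0.141274.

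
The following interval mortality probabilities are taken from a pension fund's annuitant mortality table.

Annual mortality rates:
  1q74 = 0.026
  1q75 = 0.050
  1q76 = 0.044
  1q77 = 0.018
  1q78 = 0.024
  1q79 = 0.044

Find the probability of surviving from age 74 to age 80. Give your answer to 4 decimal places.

0.8105

Survival from 74 to 80 is the product of surviving each interval: (1 − 0.026) × (1 − 0.050) × (1 − 0.044) × (1 − 0.018) × (1 − 0.024) × (1 − 0.044).
= 0.974 × 0.950 × 0.956 × 0.982 × 0.976 × 0.956 = 0.810512.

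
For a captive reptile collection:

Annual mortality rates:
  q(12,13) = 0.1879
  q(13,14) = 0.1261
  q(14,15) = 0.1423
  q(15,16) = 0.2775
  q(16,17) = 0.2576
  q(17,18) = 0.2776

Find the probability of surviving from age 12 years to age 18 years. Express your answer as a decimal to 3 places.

0.236

The overall survival probability is (1 − 0.1879) × (1 − 0.1261) × (1 − 0.1423) × (1 − 0.2775) × (1 − 0.2576) × (1 − 0.2776).
= 0.8121 × 0.8739 × 0.8577 × 0.7225 × 0.7424 × 0.7224 = 0.235863.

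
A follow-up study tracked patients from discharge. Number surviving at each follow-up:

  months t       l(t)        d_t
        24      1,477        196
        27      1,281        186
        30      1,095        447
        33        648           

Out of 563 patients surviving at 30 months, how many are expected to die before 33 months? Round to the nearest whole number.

230

The relevant probability is 1 − 648/1,095 = 0.408219.
Expected number = 563 × 0.408219 = 230.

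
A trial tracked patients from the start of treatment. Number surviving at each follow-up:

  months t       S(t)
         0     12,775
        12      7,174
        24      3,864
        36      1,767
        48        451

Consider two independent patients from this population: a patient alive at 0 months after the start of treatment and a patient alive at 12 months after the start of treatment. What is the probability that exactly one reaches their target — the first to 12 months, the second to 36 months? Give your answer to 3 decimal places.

p₁ = S(12)/S(0) = 7,174/12,775 = 0.561566; p₂ = S(36)/S(12) = 1,767/7,174 = 0.246306.
P(exactly one) = p₁(1−p₂) + (1−p₁)p₂ = 0.423249 + 0.107989 = 0.531238.

0.531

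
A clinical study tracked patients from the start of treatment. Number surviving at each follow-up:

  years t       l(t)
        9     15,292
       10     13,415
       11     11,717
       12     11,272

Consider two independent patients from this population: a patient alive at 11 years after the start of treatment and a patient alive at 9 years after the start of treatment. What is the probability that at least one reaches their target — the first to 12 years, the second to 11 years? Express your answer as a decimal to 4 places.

p₁ = l(12)/l(11) = 11,272/11,717 = 0.962021; p₂ = l(11)/l(9) = 11,717/15,292 = 0.766218.
P(at least one) = 1 − (1−p₁)(1−p₂) = 1 − 0.037979 × 0.233782 = 0.991121.

0.9911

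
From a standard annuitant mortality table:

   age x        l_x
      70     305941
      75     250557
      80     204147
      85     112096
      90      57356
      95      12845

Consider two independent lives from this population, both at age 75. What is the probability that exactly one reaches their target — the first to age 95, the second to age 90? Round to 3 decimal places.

p₁ = l_95/l_75 = 12845/250557 = 0.051266; p₂ = l_90/l_75 = 57356/250557 = 0.228914.
P(exactly one) = p₁(1−p₂) + (1−p₁)p₂ = 0.039530 + 0.217178 = 0.256709.

0.257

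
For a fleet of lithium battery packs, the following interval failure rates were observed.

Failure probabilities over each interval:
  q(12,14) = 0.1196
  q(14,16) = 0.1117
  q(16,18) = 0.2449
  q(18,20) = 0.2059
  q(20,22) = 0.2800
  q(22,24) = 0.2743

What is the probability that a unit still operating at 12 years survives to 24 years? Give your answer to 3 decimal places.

Chaining the interval survival probabilities: (1 − 0.1196) × (1 − 0.1117) × (1 − 0.2449) × (1 − 0.2059) × (1 − 0.2800) × (1 − 0.2743).
= 0.8804 × 0.8883 × 0.7551 × 0.7941 × 0.7200 × 0.7257 = 0.245024.

0.245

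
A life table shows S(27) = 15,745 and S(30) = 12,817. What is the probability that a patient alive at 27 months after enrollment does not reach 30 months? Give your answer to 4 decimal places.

P(die before 30 | alive at 27) = 1 − S(30)/S(27) = 1 − 12,817/15,745 = (2,928)/15,745 = 0.185964.

0.1860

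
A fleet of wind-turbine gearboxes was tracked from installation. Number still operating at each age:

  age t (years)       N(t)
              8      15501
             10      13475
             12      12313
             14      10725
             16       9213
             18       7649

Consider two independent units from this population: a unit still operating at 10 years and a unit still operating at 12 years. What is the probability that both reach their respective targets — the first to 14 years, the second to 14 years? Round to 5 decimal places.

0.69327

p₁ = N(14)/N(10) = 10725/13475 = 0.795918; p₂ = N(14)/N(12) = 10725/12313 = 0.871031.
P(both) = p₁ × p₂ = 0.795918 × 0.871031 = 0.693269.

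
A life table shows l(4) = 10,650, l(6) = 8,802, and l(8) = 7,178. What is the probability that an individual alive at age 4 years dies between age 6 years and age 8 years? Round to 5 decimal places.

0.15249

This is the probability of reaching 6 but not 8, conditional on being alive at 4: (l(6) − l(8)) / l(4).
= (8,802 − 7,178) / 10,650 = 1,624 / 10,650 = 0.152488.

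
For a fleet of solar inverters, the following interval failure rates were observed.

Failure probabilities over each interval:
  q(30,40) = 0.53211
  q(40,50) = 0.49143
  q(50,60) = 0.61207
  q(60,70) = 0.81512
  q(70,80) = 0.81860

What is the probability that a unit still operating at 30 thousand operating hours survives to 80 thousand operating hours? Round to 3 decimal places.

0.003

The overall survival probability is (1 − 0.53211) × (1 − 0.49143) × (1 − 0.61207) × (1 − 0.81512) × (1 − 0.81860).
= 0.46789 × 0.50857 × 0.38793 × 0.18488 × 0.18140 = 0.003096.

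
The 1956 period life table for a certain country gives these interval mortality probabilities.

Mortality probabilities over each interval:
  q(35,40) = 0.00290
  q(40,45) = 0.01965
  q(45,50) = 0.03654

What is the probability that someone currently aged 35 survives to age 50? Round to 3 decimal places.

0.942

The overall survival probability is (1 − 0.00290) × (1 − 0.01965) × (1 − 0.03654).
= 0.99710 × 0.98035 × 0.96346 = 0.941789.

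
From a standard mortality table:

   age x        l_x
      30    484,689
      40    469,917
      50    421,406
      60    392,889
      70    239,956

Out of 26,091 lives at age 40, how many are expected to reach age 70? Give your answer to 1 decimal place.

13323.0

The relevant probability is 239,956/469,917 = 0.510635.
Expected number = 26,091 × 0.510635 = 13323.0.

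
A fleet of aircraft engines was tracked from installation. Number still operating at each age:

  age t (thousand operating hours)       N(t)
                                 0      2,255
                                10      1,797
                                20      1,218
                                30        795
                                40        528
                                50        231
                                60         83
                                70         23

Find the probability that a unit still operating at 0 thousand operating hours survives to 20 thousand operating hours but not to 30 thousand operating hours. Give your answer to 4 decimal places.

0.1876

This is the probability of reaching 20 but not 30, conditional on being operational at 0: (N(20) − N(30)) / N(0).
= (1,218 − 795) / 2,255 = 423 / 2,255 = 0.187583.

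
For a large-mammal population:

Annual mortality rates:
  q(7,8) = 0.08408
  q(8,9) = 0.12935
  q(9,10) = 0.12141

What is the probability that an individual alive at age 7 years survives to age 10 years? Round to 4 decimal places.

P(survive 7→10) = (1 − 0.08408) × (1 − 0.12935) × (1 − 0.12141).
= 0.91592 × 0.87065 × 0.87859 = 0.700628.

0.7006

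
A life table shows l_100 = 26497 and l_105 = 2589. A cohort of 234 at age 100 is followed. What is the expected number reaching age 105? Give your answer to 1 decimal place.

22.9

The relevant probability is 2589/26497 = 0.097709.
Expected number = 234 × 0.097709 = 22.9.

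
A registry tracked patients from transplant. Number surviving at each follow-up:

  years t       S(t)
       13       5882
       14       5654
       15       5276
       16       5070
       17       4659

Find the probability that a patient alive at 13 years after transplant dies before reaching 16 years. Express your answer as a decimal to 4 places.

0.1380

P(die before 16 | alive at 13) = 1 − S(16)/S(13) = 1 − 5070/5882 = (812)/5882 = 0.138048.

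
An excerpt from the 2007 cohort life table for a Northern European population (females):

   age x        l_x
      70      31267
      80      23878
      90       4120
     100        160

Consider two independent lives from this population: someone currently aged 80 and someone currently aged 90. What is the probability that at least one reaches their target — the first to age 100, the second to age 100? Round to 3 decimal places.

0.045

p₁ = l_100/l_80 = 160/23878 = 0.006701; p₂ = l_100/l_90 = 160/4120 = 0.038835.
P(at least one) = 1 − (1−p₁)(1−p₂) = 1 − 0.993299 × 0.961165 = 0.045276.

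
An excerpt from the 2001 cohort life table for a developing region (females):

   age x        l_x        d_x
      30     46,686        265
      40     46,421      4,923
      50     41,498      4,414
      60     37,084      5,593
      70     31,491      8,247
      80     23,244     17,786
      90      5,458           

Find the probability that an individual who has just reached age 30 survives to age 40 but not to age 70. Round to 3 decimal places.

0.320

This is the probability of reaching 40 but not 70, conditional on being alive at 30: (l_40 − l_70) / l_30.
= (46,421 − 31,491) / 46,686 = 14,930 / 46,686 = 0.319796.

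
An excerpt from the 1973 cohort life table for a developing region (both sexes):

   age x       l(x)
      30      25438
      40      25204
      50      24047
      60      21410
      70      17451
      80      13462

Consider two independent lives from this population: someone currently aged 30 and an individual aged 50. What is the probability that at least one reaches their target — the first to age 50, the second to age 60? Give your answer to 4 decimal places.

p₁ = l(50)/l(30) = 24047/25438 = 0.945318; p₂ = l(60)/l(50) = 21410/24047 = 0.890340.
P(at least one) = 1 − (1−p₁)(1−p₂) = 1 − 0.054682 × 0.109660 = 0.994004.

0.9940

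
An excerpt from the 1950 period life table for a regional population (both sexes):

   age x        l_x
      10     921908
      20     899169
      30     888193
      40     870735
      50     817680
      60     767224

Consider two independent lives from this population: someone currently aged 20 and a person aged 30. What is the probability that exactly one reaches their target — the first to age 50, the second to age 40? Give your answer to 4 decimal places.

0.1067

p₁ = l_50/l_20 = 817680/899169 = 0.909373; p₂ = l_40/l_30 = 870735/888193 = 0.980344.
P(exactly one) = p₁(1−p₂) + (1−p₁)p₂ = 0.017875 + 0.088846 = 0.106720.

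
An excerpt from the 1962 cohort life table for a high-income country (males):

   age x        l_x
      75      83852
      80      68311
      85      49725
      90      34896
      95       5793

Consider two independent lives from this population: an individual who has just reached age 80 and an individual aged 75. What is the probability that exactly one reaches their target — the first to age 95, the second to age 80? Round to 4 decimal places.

p₁ = l_95/l_80 = 5793/68311 = 0.084803; p₂ = l_80/l_75 = 68311/83852 = 0.814662.
P(exactly one) = p₁(1−p₂) + (1−p₁)p₂ = 0.015717 + 0.745576 = 0.761293.

0.7613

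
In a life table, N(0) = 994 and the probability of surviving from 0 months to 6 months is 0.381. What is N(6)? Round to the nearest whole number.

N(6) = N(0) × p = 994 × 0.381 = 379.

379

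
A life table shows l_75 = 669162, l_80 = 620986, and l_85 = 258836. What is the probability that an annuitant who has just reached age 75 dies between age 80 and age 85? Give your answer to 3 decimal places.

0.541

We want 5|5q75 = (l_80 − l_85)/l_75.
This is the probability of reaching 80 but not 85, conditional on being alive at 75: (l_80 − l_85) / l_75.
= (620986 − 258836) / 669162 = 362150 / 669162 = 0.541199.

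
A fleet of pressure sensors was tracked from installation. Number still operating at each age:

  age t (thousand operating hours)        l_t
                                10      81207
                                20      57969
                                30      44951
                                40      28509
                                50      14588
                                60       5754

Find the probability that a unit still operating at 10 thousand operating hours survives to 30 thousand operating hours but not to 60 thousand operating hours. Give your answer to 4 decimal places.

0.4827

This is the probability of reaching 30 but not 60, conditional on being operational at 10: (l_30 − l_60) / l_10.
= (44951 − 5754) / 81207 = 39197 / 81207 = 0.482680.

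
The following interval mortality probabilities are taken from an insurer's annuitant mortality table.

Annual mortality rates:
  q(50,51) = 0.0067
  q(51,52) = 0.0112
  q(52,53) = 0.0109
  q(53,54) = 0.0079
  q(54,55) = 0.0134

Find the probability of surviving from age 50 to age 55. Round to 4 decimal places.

0.9509

Chaining the interval survival probabilities: (1 − 0.0067) × (1 − 0.0112) × (1 − 0.0109) × (1 − 0.0079) × (1 − 0.0134).
= 0.9933 × 0.9888 × 0.9891 × 0.9921 × 0.9866 = 0.950880.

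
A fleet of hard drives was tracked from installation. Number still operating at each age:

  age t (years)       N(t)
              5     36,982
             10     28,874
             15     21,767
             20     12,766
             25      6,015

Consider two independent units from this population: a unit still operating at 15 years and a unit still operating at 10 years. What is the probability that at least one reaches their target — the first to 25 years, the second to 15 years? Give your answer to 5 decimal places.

p₁ = N(25)/N(15) = 6,015/21,767 = 0.276336; p₂ = N(15)/N(10) = 21,767/28,874 = 0.753862.
P(at least one) = 1 − (1−p₁)(1−p₂) = 1 − 0.723664 × 0.246138 = 0.821879.

0.82188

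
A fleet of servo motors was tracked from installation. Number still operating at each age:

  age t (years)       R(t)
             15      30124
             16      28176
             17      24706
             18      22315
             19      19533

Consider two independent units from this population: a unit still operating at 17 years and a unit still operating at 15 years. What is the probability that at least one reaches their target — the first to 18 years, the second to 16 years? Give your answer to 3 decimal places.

0.994

p₁ = R(18)/R(17) = 22315/24706 = 0.903222; p₂ = R(16)/R(15) = 28176/30124 = 0.935334.
P(at least one) = 1 − (1−p₁)(1−p₂) = 1 − 0.096778 × 0.064666 = 0.993742.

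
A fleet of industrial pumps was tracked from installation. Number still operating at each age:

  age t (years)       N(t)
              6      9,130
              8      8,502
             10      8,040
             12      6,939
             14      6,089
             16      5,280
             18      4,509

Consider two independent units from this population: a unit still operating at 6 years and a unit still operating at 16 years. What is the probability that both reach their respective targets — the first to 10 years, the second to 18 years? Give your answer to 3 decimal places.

p₁ = N(10)/N(6) = 8,040/9,130 = 0.880613; p₂ = N(18)/N(16) = 4,509/5,280 = 0.853977.
P(both) = p₁ × p₂ = 0.880613 × 0.853977 = 0.752023.

0.752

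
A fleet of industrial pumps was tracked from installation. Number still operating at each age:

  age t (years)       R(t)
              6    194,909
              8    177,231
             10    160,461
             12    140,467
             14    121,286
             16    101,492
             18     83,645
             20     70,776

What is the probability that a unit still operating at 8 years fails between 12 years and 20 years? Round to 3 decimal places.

This is the probability of reaching 12 but not 20, conditional on being operational at 8: (R(12) − R(20)) / R(8).
= (140,467 − 70,776) / 177,231 = 69,691 / 177,231 = 0.393221.

0.393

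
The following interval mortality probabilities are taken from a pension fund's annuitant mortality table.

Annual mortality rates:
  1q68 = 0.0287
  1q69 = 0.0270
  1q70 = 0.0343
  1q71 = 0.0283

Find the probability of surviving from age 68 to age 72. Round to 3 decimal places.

Survival from 68 to 72 is the product of surviving each interval: (1 − 0.0287) × (1 − 0.0270) × (1 − 0.0343) × (1 − 0.0283).
= 0.9713 × 0.9730 × 0.9657 × 0.9717 = 0.886831.

0.887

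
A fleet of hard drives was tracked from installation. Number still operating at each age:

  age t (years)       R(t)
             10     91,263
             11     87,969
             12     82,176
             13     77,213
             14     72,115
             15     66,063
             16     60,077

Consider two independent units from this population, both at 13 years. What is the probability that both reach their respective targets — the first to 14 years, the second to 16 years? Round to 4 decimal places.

p₁ = R(14)/R(13) = 72,115/77,213 = 0.933975; p₂ = R(16)/R(13) = 60,077/77,213 = 0.778068.
P(both) = p₁ × p₂ = 0.933975 × 0.778068 = 0.726696.

0.7267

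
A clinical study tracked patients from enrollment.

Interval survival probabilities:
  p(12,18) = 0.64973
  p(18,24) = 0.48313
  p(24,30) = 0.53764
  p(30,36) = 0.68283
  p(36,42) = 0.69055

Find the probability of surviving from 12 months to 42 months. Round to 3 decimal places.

0.080

The overall survival probability is 0.64973 × 0.48313 × 0.53764 × 0.68283 × 0.69055.
= 0.079579.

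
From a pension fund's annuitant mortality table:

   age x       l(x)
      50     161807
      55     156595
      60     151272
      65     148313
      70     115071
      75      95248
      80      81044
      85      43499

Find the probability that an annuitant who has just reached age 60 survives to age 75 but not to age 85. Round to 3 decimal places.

This is the probability of reaching 75 but not 85, conditional on being alive at 60: (l(75) − l(85)) / l(60).
= (95248 − 43499) / 151272 = 51749 / 151272 = 0.342092.

0.342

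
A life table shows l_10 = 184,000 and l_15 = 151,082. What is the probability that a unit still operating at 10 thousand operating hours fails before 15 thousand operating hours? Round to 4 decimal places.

P(fail before 15 | operational at 10) = 1 − l_15/l_10 = 1 − 151,082/184,000 = (32,918)/184,000 = 0.178902.

0.1789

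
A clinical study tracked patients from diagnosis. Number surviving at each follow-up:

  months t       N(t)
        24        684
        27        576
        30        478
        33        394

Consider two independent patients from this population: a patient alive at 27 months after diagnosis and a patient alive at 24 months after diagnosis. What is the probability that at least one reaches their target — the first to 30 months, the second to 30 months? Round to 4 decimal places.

0.9488

p₁ = N(30)/N(27) = 478/576 = 0.829861; p₂ = N(30)/N(24) = 478/684 = 0.698830.
P(at least one) = 1 − (1−p₁)(1−p₂) = 1 − 0.170139 × 0.301170 = 0.948759.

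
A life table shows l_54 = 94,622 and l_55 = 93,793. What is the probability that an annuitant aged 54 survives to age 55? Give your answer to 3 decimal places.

We want 1p54 = l_55/l_54.
The conditional survival probability is l_55/l_54 = 93,793/94,622 = 0.991239.

0.991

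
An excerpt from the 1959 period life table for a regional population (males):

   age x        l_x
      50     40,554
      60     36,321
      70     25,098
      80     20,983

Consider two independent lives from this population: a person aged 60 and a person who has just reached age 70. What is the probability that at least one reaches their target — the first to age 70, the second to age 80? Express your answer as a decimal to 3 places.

p₁ = l_70/l_60 = 25,098/36,321 = 0.691005; p₂ = l_80/l_70 = 20,983/25,098 = 0.836043.
P(at least one) = 1 − (1−p₁)(1−p₂) = 1 − 0.308995 × 0.163957 = 0.949338.

0.949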